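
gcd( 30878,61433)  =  1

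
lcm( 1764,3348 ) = 164052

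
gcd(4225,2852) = 1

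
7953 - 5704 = 2249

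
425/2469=425/2469 = 0.17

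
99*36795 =3642705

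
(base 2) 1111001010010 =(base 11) 5917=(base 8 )17122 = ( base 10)7762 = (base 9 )11574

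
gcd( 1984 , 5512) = 8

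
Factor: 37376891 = 47^1 * 795253^1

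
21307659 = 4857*4387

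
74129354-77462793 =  - 3333439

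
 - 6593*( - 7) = 46151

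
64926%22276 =20374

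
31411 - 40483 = - 9072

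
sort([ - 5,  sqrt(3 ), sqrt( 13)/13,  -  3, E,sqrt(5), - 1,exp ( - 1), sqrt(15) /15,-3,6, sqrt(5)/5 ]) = [ - 5, - 3,-3, - 1,sqrt( 15)/15, sqrt( 13) /13,exp ( - 1),sqrt(5 ) /5  ,  sqrt (3) , sqrt(5), E,6 ] 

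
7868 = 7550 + 318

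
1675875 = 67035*25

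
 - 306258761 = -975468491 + 669209730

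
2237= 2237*1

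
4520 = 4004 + 516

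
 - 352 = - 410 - -58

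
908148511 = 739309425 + 168839086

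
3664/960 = 3 + 49/60 = 3.82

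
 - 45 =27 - 72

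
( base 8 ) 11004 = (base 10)4612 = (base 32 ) 4g4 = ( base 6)33204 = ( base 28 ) 5OK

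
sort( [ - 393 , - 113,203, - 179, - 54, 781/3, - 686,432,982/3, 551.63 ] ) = [ - 686,-393, - 179, - 113, - 54,203,781/3, 982/3, 432,551.63 ]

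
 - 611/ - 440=611/440 = 1.39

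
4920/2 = 2460 = 2460.00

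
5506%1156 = 882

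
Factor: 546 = 2^1 * 3^1*7^1 *13^1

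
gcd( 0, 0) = 0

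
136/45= 136/45 = 3.02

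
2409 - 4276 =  - 1867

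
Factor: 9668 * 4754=45961672  =  2^3*2377^1* 2417^1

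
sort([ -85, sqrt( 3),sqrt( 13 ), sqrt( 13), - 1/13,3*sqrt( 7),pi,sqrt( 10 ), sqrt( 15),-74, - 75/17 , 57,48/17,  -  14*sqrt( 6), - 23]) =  [  -  85, -74,  -  14*sqrt( 6), - 23, - 75/17, - 1/13, sqrt( 3),48/17,pi,sqrt(10),sqrt(13),sqrt( 13),sqrt( 15), 3*sqrt( 7) , 57]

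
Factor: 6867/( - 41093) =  - 3^2*7^1*13^( - 1)*29^(-1) = - 63/377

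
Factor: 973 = 7^1*139^1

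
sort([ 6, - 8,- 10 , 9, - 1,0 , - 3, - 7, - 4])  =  [ - 10, - 8, - 7, - 4,- 3, - 1,  0, 6,  9] 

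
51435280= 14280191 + 37155089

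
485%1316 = 485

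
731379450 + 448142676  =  1179522126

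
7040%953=369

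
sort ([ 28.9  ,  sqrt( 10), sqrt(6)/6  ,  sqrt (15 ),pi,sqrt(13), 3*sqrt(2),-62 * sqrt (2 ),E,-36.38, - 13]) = [ - 62*sqrt( 2),-36.38, - 13, sqrt(6 )/6,E,pi,sqrt ( 10),sqrt(13) , sqrt( 15),3*sqrt(2),28.9 ]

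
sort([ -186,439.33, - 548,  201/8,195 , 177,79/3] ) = [-548,-186, 201/8, 79/3,  177,195 , 439.33]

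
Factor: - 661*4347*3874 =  -11131423758=-2^1*3^3*7^1*13^1 * 23^1*149^1 * 661^1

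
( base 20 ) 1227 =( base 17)1DA7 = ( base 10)8847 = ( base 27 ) C3I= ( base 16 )228f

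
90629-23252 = 67377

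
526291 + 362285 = 888576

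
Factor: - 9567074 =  - 2^1 * 11^1 * 434867^1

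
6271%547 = 254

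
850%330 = 190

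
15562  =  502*31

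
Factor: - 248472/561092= -2^1*3^2*17^1 * 691^ ( - 1 ) = - 306/691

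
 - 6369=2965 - 9334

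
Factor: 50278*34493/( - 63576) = - 2^( - 2)*3^( - 2 )* 17^1*23^1*883^( - 1) * 1093^1*2029^1 =-  867119527/31788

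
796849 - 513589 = 283260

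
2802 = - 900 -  - 3702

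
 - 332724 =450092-782816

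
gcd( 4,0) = 4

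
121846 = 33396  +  88450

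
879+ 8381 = 9260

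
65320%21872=21576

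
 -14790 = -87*170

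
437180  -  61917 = 375263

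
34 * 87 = 2958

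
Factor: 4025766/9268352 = 2^( - 6) * 3^1 * 19^( -1)*37^ ( - 1)*103^ (- 1) * 691^1 * 971^1= 2012883/4634176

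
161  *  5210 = 838810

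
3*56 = 168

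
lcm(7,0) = 0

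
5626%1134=1090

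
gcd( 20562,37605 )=69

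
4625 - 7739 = - 3114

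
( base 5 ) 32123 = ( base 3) 2222010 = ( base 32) 23j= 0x873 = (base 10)2163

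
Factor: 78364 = 2^2*11^1  *  13^1*137^1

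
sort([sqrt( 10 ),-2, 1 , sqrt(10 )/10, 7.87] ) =[ - 2, sqrt(10)/10, 1,sqrt( 10) , 7.87]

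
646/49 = 646/49 = 13.18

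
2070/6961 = 2070/6961 = 0.30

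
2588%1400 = 1188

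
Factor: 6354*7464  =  47426256 = 2^4*3^3*311^1 * 353^1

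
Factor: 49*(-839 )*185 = -5^1*7^2 * 37^1 * 839^1 = -  7605535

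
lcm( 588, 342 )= 33516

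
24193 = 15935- - 8258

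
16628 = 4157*4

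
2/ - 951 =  - 1 + 949/951 =-0.00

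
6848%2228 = 164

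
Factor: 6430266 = 2^1*3^5*101^1*131^1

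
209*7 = 1463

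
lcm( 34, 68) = 68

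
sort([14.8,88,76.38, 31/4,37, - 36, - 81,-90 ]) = [ - 90, - 81, - 36,31/4,14.8,37 , 76.38,88]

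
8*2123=16984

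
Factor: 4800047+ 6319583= 11119630 = 2^1*5^1* 1111963^1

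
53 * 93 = 4929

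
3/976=3/976=0.00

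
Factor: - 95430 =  - 2^1*3^1*5^1 * 3181^1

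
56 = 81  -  25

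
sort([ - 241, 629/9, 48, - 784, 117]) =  [ - 784,-241,  48,629/9,117 ] 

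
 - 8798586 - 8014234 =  - 16812820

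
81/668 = 81/668 = 0.12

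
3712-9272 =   -  5560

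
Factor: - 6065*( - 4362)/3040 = 2^( - 4) * 3^1 * 19^( - 1 )*727^1 *1213^1 = 2645553/304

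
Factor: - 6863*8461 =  - 58067843 = - 6863^1*8461^1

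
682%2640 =682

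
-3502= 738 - 4240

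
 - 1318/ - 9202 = 659/4601  =  0.14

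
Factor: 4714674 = 2^1*3^1*785779^1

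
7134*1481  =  10565454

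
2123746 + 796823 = 2920569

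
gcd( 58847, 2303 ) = 1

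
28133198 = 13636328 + 14496870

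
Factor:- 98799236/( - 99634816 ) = 24699809/24908704  =  2^( - 5 )*379^1*65171^1*778397^( - 1 )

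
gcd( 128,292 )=4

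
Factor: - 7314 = - 2^1 * 3^1*23^1*53^1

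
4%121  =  4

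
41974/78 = 538 + 5/39 = 538.13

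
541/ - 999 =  - 1 + 458/999 = -  0.54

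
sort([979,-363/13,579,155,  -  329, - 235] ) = [ - 329, - 235 , - 363/13,155,579,979] 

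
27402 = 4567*6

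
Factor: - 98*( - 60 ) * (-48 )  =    -  2^7*3^2 * 5^1*7^2  =  - 282240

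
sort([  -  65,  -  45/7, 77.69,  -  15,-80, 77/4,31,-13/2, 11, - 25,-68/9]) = [-80, - 65,-25, - 15,-68/9,-13/2, - 45/7, 11, 77/4, 31, 77.69 ] 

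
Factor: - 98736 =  - 2^4*3^1*11^2 * 17^1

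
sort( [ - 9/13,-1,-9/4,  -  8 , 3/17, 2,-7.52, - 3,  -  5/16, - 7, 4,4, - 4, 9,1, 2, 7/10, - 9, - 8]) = [ - 9, -8,-8, - 7.52, - 7, - 4, - 3, - 9/4, - 1, - 9/13, - 5/16,  3/17,  7/10, 1,  2, 2, 4,  4,9 ]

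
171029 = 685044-514015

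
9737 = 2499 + 7238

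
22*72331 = 1591282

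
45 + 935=980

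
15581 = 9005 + 6576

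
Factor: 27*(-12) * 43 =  - 2^2 * 3^4*43^1 = - 13932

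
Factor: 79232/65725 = 2^7*5^( - 2 )*11^( - 1)*239^( - 1)*619^1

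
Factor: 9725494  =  2^1*4862747^1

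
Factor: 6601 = 7^1*23^1 *41^1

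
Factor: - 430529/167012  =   - 2^ (-2 )*11^1*43^ ( - 1)*971^( - 1 )*39139^1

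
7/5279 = 7/5279 = 0.00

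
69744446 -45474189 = 24270257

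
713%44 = 9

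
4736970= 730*6489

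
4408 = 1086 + 3322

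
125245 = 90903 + 34342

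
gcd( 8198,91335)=1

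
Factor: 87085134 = 2^1*3^2*4838063^1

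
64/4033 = 64/4033 =0.02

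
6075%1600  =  1275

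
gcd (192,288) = 96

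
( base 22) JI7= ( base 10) 9599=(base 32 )9bv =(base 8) 22577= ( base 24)gfn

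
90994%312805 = 90994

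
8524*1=8524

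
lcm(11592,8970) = 753480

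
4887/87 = 1629/29 = 56.17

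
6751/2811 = 2  +  1129/2811 = 2.40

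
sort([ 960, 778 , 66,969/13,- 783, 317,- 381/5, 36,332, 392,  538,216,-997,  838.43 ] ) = [-997, - 783, - 381/5, 36, 66, 969/13 , 216,317, 332,392,538, 778, 838.43, 960 ] 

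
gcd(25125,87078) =3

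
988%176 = 108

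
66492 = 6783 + 59709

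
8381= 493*17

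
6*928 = 5568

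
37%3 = 1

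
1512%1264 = 248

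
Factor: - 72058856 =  - 2^3*9007357^1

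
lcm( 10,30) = 30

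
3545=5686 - 2141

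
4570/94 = 2285/47=48.62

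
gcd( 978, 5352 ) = 6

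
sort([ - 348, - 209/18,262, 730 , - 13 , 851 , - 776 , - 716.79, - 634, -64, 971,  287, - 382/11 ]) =[ - 776, - 716.79, - 634,-348, - 64,  -  382/11, - 13, - 209/18,  262, 287,  730, 851,971]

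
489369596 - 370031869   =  119337727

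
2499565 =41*60965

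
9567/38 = 251 + 29/38= 251.76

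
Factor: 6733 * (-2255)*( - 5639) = 85616457685  =  5^1*11^1*41^1*5639^1*6733^1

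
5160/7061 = 5160/7061 = 0.73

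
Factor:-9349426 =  - 2^1*29^1*331^1*487^1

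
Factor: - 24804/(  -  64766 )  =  2^1 * 3^2*47^( - 1 ) = 18/47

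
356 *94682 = 33706792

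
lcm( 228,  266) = 1596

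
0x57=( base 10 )87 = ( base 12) 73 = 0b1010111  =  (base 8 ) 127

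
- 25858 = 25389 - 51247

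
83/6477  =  83/6477 = 0.01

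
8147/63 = 129 + 20/63  =  129.32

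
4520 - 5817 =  -1297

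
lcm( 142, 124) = 8804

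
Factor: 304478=2^1 * 152239^1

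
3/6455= 3/6455 = 0.00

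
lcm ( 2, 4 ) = 4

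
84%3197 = 84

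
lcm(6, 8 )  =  24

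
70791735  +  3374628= 74166363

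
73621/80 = 920+21/80 = 920.26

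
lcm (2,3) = 6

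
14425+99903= 114328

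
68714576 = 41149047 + 27565529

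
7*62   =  434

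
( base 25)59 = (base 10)134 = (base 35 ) 3T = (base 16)86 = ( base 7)251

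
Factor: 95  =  5^1*19^1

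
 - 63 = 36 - 99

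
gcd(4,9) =1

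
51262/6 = 8543  +  2/3 =8543.67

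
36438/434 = 18219/217 = 83.96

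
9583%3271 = 3041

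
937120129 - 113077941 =824042188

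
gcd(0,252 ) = 252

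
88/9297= 88/9297 = 0.01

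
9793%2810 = 1363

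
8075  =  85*95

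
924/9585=308/3195= 0.10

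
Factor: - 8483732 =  - 2^2 * 2120933^1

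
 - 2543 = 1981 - 4524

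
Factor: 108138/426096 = 2^( - 3)  *  3^(  -  1)*11^(-1)*67^1 = 67/264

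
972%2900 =972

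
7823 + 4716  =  12539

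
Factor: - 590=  - 2^1*5^1 * 59^1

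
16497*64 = 1055808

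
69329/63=69329/63  =  1100.46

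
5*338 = 1690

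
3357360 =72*46630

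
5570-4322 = 1248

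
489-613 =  - 124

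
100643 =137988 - 37345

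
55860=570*98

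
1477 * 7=10339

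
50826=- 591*(-86)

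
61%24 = 13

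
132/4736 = 33/1184 = 0.03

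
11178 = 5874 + 5304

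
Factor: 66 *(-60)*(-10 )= 2^4 *3^2 *5^2 * 11^1 = 39600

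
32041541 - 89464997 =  - 57423456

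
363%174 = 15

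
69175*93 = 6433275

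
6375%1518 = 303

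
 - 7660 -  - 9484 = 1824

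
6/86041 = 6/86041 =0.00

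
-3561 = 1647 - 5208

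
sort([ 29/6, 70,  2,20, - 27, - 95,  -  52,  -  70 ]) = [ - 95,-70, - 52,- 27, 2,  29/6, 20 , 70] 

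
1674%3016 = 1674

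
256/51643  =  256/51643 = 0.00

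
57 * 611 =34827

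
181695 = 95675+86020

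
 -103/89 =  - 2 + 75/89 = -1.16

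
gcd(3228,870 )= 6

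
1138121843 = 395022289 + 743099554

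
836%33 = 11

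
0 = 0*17065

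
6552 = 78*84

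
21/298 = 21/298 = 0.07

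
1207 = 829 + 378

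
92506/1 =92506 = 92506.00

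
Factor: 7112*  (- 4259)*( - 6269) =2^3*7^1*127^1*4259^1*6269^1 = 189888060152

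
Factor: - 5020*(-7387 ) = 2^2*5^1*83^1 *89^1*251^1 = 37082740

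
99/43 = 99/43 = 2.30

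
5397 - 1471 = 3926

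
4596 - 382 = 4214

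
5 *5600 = 28000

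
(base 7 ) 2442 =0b1110010000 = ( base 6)4120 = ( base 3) 1020210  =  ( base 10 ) 912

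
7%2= 1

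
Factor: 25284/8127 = 2^2*3^(- 2)*7^1 =28/9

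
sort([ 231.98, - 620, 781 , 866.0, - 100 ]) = [ -620 , - 100,231.98, 781,866.0 ]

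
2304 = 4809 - 2505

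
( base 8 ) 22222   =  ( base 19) 16he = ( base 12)5502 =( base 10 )9362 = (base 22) J7C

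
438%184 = 70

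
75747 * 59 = 4469073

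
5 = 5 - 0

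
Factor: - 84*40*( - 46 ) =2^6 * 3^1*5^1*7^1* 23^1 =154560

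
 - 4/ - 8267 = 4/8267=   0.00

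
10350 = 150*69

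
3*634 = 1902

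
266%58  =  34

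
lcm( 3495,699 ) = 3495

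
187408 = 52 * 3604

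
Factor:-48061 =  - 13^1*3697^1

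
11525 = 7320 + 4205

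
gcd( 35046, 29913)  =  177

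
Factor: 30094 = 2^1 *41^1 *367^1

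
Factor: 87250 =2^1*5^3*349^1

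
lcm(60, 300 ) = 300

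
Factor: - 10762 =-2^1 * 5381^1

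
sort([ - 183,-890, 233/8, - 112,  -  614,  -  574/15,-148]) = [-890,- 614, - 183, - 148, - 112, - 574/15,233/8]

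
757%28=1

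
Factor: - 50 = -2^1 * 5^2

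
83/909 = 83/909 = 0.09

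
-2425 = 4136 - 6561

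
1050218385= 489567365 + 560651020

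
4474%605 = 239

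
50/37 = 50/37 = 1.35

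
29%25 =4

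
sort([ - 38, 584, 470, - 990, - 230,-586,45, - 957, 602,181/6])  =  [ - 990, - 957, - 586, - 230, - 38, 181/6, 45, 470, 584,602] 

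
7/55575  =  7/55575 =0.00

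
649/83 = 7+68/83 = 7.82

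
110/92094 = 55/46047 = 0.00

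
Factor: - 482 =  - 2^1*241^1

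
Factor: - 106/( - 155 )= 2^1*5^( - 1)*31^( - 1 )*53^1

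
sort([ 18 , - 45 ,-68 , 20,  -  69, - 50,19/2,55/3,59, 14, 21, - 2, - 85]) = [ - 85, - 69,- 68, - 50 ,- 45,  -  2, 19/2, 14,18 , 55/3,20,21, 59]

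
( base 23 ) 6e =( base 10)152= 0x98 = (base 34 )4G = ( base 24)68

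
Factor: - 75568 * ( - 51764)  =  3911701952 = 2^6*4723^1*12941^1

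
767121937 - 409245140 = 357876797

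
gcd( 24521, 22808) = 1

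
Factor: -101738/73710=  - 3^( - 4 )*5^( - 1)*13^1 * 43^1 = - 559/405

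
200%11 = 2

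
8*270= 2160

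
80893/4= 20223 + 1/4 =20223.25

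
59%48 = 11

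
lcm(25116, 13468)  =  929292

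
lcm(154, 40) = 3080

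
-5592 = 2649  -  8241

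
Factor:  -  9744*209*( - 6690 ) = 2^5*3^2* 5^1*7^1*11^1*19^1*29^1*223^1=13624158240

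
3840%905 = 220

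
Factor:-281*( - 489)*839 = 115286151=3^1*163^1*281^1*839^1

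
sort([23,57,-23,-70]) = [-70, - 23, 23 , 57] 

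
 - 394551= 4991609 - 5386160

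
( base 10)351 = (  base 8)537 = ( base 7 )1011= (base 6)1343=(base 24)EF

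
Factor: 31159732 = 2^2*163^1*47791^1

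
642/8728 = 321/4364  =  0.07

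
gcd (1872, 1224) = 72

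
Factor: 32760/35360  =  63/68 = 2^( - 2)*3^2*7^1*17^( - 1 ) 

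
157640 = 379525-221885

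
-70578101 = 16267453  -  86845554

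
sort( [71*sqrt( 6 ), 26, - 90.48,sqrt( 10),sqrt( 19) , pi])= [ - 90.48, pi, sqrt (10), sqrt( 19),26, 71*sqrt( 6 )]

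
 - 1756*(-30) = 52680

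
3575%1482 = 611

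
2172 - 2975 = -803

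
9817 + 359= 10176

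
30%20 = 10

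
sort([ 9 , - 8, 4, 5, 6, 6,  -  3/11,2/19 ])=[ - 8, - 3/11, 2/19, 4, 5 , 6,6, 9 ]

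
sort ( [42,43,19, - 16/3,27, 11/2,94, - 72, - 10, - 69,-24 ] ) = [ - 72, - 69,  -  24,-10, - 16/3,11/2, 19,27,42,43,  94 ]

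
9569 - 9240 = 329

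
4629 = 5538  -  909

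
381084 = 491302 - 110218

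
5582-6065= - 483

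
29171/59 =494+ 25/59 = 494.42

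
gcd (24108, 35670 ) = 246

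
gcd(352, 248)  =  8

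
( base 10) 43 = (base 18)27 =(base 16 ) 2B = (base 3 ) 1121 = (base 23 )1K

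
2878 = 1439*2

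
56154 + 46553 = 102707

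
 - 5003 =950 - 5953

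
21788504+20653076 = 42441580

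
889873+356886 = 1246759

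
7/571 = 7/571 = 0.01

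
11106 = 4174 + 6932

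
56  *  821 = 45976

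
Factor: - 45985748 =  - 2^2*17^1*43^1*15727^1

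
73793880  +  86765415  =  160559295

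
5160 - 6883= -1723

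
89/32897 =89/32897 =0.00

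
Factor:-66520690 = -2^1*5^1*2239^1 * 2971^1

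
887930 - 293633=594297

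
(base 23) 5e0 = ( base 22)62j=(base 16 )b97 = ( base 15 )d2c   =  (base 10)2967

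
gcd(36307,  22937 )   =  1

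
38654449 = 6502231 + 32152218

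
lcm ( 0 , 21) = 0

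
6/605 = 6/605  =  0.01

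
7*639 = 4473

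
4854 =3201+1653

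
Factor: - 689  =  -13^1*53^1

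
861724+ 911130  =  1772854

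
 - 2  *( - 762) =1524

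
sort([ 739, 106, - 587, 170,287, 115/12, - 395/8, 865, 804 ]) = [ -587, - 395/8,115/12, 106,170,287  ,  739, 804,865] 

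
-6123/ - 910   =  6 +51/70 = 6.73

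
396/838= 198/419 = 0.47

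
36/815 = 36/815= 0.04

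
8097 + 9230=17327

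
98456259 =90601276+7854983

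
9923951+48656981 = 58580932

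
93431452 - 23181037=70250415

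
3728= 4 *932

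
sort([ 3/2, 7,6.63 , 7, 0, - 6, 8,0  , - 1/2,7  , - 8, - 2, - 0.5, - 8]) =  [-8,-8,  -  6,  -  2, - 1/2, - 0.5,0,0,3/2, 6.63, 7,7, 7,8 ] 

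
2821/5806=2821/5806= 0.49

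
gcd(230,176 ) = 2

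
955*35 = 33425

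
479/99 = 479/99 = 4.84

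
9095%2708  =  971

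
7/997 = 7/997 = 0.01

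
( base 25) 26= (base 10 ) 56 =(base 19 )2I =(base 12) 48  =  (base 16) 38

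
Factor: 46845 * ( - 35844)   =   - 1679112180 = -2^2 *3^4*5^1*29^1*103^1*347^1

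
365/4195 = 73/839 =0.09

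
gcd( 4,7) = 1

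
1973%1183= 790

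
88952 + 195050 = 284002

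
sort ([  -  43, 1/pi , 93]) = [ - 43,1/pi,93 ] 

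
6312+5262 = 11574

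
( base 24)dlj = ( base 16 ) 1f4b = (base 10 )8011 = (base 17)1ac4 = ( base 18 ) 16D1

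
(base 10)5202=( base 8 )12122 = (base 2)1010001010010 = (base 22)aga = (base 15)181C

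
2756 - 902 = 1854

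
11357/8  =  1419+5/8  =  1419.62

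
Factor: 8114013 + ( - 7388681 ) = 725332 =2^2*149^1*1217^1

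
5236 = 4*1309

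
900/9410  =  90/941 = 0.10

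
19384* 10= 193840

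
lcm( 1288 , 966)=3864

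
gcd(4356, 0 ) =4356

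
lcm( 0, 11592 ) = 0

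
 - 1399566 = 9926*(-141)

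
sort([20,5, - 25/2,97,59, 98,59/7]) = [ -25/2,5,59/7, 20,59,97,98] 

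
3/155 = 3/155 = 0.02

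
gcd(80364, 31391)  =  1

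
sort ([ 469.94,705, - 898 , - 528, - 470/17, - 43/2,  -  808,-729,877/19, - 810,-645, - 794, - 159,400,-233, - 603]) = [ - 898 ,  -  810, - 808, - 794, - 729, - 645, - 603, -528,-233, - 159, - 470/17, - 43/2,877/19,400, 469.94,705]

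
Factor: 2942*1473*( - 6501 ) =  - 2^1 *3^2 *11^1*197^1*491^1 * 1471^1 = - 28172512566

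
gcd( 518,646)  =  2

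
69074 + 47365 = 116439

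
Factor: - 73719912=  - 2^3*3^1*7^2*62687^1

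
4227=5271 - 1044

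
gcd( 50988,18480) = 84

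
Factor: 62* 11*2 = 1364 = 2^2*11^1*31^1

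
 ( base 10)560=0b1000110000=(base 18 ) 1d2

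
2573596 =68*37847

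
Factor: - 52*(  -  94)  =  2^3 * 13^1*47^1  =  4888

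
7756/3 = 7756/3 = 2585.33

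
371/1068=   371/1068 = 0.35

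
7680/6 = 1280 = 1280.00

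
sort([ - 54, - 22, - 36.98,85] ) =[ - 54, - 36.98, - 22, 85]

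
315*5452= 1717380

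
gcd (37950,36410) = 110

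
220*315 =69300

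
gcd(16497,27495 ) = 5499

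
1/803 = 1/803 =0.00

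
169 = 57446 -57277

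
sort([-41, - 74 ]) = [ - 74,-41 ] 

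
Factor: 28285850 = 2^1*5^2*283^1 * 1999^1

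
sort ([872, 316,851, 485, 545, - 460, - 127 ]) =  [ - 460,-127, 316,  485, 545, 851, 872 ]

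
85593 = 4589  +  81004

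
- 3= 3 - 6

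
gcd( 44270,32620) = 2330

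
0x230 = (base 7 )1430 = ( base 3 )202202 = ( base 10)560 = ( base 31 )i2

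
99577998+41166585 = 140744583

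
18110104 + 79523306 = 97633410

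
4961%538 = 119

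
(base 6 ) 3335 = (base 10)779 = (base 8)1413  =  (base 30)PT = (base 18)275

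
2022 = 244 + 1778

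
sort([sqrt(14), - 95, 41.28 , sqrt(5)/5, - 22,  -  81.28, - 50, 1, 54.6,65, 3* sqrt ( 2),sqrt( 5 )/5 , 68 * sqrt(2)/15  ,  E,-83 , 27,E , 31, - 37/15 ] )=[ - 95, - 83, - 81.28, - 50 , -22,- 37/15, sqrt(5)/5,sqrt ( 5 ) /5, 1 , E , E, sqrt( 14), 3*sqrt( 2), 68*sqrt( 2) /15,27 , 31,41.28,54.6 , 65 ] 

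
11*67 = 737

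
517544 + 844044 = 1361588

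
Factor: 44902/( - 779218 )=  - 13^1*157^1 * 35419^( - 1) = - 2041/35419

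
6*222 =1332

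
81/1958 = 81/1958 = 0.04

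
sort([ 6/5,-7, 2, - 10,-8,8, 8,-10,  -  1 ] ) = [ - 10, - 10,  -  8, - 7, - 1, 6/5 , 2 , 8,8 ] 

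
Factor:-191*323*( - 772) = 47626996=2^2*17^1*19^1 * 191^1*193^1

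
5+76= 81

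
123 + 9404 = 9527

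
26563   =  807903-781340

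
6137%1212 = 77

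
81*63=5103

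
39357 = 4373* 9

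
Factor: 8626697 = 8626697^1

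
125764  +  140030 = 265794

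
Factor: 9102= 2^1 * 3^1 *37^1 *41^1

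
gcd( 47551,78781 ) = 1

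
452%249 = 203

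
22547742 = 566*39837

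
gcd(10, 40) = 10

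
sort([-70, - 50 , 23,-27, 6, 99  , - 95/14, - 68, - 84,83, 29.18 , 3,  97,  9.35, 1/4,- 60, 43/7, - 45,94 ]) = [- 84,  -  70,- 68, - 60, - 50,  -  45,  -  27,- 95/14,1/4, 3,6, 43/7, 9.35, 23 , 29.18,83,94, 97,  99] 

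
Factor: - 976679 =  - 11^1*88789^1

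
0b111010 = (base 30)1S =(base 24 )2a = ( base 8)72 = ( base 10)58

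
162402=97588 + 64814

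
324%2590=324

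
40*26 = 1040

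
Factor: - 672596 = -2^2*181^1*929^1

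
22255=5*4451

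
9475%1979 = 1559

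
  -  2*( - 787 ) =1574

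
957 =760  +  197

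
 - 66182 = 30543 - 96725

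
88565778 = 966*91683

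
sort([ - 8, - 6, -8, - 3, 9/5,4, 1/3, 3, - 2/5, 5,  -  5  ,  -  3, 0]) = [ -8 , - 8,  -  6,-5, - 3, - 3 , - 2/5,0,1/3, 9/5,3,4, 5]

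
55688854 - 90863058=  - 35174204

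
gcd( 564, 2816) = 4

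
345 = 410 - 65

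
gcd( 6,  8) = 2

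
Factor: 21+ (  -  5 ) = 16   =  2^4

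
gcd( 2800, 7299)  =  1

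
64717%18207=10096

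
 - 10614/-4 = 2653 + 1/2 = 2653.50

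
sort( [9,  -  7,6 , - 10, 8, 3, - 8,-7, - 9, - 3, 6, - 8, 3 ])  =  [ - 10,  -  9, - 8,  -  8, - 7, - 7, - 3,3, 3,6,6,8, 9]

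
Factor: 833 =7^2 * 17^1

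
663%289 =85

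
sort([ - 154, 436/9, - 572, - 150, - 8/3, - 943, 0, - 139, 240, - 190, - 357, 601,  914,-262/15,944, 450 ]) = [ - 943, - 572, - 357, - 190, - 154,-150, - 139, - 262/15, - 8/3,0,436/9, 240,450,601,914,944] 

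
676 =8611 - 7935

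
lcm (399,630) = 11970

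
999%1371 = 999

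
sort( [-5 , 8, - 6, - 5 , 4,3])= [ -6,- 5, - 5,3 , 4, 8 ] 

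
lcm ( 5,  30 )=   30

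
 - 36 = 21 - 57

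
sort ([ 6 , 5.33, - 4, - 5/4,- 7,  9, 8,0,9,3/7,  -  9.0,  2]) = [ - 9.0,-7, - 4, - 5/4,0, 3/7  ,  2,5.33,6,8, 9, 9]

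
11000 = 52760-41760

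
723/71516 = 723/71516 = 0.01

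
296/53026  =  148/26513 = 0.01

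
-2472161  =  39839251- 42311412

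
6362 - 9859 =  - 3497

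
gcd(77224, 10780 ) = 196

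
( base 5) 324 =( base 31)2R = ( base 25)3E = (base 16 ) 59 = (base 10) 89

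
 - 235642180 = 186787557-422429737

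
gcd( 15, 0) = 15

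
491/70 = 491/70 = 7.01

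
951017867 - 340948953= 610068914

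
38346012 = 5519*6948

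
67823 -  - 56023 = 123846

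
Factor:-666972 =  - 2^2*3^2*97^1*191^1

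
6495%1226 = 365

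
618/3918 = 103/653 = 0.16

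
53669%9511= 6114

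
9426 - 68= 9358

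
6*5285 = 31710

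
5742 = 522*11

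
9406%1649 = 1161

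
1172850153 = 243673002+929177151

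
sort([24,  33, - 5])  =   [ - 5, 24,33]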